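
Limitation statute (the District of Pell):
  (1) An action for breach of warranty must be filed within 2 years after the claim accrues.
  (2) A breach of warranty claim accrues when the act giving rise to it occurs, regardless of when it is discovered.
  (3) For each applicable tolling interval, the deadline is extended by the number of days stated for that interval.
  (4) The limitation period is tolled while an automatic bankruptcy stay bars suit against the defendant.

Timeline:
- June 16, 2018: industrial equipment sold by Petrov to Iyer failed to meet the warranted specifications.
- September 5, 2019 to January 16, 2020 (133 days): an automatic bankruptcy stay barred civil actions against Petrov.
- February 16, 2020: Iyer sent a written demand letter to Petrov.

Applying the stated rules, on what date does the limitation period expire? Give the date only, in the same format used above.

The claim accrued on June 16, 2018, when the wrongful act occurred.
2 years from June 16, 2018 is June 16, 2020.
The period was tolled for 133 days by the automatic bankruptcy stay (September 5, 2019 to January 16, 2020), pushing the deadline to October 27, 2020.
Nothing else in the chronology tolls or restarts the period.

October 27, 2020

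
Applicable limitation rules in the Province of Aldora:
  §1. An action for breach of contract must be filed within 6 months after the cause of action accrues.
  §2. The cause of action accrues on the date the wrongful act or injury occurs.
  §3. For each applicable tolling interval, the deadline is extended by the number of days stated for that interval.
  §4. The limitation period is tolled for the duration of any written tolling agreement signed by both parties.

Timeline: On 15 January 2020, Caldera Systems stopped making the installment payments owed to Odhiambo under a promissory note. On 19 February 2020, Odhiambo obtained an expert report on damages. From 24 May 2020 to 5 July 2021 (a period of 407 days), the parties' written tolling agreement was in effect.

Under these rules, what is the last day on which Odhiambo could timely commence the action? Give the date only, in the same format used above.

The cause of action accrued on 15 January 2020, the date of the act.
Adding the 6 months base period to 15 January 2020 gives a deadline of 15 July 2020, before any tolling.
The period was tolled for 407 days by the written tolling agreement (24 May 2020 to 5 July 2021), pushing the deadline to 26 August 2021.
None of the other events listed affects the running of the period under the stated rules.

26 August 2021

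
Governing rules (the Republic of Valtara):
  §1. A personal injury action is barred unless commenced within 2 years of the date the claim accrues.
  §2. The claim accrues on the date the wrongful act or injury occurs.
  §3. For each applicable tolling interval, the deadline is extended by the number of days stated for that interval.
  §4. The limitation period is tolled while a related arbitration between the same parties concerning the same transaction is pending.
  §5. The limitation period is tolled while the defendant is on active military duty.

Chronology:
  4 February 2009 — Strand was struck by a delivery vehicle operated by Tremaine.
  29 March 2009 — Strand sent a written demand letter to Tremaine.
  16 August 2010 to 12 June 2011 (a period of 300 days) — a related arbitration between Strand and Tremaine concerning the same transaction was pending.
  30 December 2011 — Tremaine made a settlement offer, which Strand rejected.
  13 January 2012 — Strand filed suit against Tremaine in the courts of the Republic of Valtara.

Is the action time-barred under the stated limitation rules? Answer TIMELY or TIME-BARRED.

The limitation period began to run on 4 February 2009.
2 years from 4 February 2009 is 4 February 2011.
The pending related arbitration from 16 August 2010 to 12 June 2011 tolled the period for 300 days, extending the deadline to 1 December 2011.
Nothing else in the chronology tolls or restarts the period.
Strand filed on 13 January 2012, after the 1 December 2011 deadline, so the action is time-barred.

TIME-BARRED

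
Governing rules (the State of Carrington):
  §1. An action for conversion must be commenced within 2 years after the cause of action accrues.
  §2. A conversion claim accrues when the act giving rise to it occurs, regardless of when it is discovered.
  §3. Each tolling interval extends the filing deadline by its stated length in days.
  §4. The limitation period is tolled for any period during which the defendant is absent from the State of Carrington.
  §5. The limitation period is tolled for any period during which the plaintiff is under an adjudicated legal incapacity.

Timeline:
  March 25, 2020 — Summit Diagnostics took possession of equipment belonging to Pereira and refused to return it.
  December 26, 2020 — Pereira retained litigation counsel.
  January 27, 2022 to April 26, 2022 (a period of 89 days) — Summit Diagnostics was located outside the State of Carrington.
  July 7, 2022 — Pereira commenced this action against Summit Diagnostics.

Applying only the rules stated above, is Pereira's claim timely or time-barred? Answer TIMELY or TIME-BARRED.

The cause of action accrued on March 25, 2020, the date of the act.
The untolled deadline — 2 years after March 25, 2020 — is March 25, 2022.
Because the defendant's absence from the jurisdiction ran from January 27, 2022 to April 26, 2022, the deadline is extended by 89 days to June 22, 2022.
The other events in the timeline have no effect on the limitation period under the stated rules.
Filing on July 7, 2022 missed the June 22, 2022 deadline — the action is time-barred.

TIME-BARRED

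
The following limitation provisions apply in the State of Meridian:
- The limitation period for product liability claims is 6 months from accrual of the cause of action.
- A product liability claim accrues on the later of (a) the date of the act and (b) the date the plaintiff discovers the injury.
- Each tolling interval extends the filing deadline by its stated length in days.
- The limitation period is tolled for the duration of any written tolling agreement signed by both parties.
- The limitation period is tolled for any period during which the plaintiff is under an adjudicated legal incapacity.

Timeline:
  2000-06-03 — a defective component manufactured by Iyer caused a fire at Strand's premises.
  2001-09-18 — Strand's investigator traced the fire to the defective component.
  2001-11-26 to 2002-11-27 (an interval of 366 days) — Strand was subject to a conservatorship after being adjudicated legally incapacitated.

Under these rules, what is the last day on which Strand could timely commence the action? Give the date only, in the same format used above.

2003-03-19

The claim accrued on 2001-09-18 — the later of the 2000-06-03 act and the 2001-09-18 discovery.
The untolled deadline — 6 months after 2001-09-18 — is 2002-03-18.
The plaintiff's legal incapacity from 2001-11-26 to 2002-11-27 tolled the period for 366 days, extending the deadline to 2003-03-19.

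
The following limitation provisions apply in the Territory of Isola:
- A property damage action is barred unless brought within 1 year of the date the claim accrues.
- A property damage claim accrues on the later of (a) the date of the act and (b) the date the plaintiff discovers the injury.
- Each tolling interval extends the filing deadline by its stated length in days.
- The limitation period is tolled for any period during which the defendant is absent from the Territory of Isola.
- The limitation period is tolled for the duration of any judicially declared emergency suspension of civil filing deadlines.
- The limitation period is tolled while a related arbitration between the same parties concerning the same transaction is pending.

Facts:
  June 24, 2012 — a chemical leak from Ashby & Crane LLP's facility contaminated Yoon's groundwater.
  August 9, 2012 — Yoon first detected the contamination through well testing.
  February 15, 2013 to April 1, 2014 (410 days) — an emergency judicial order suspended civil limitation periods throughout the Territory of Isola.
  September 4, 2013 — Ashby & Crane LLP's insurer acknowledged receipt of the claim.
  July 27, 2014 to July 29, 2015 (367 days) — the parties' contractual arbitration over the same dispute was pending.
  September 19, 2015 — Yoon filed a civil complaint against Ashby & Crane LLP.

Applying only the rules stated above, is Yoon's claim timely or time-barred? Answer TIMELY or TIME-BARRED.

Taking the later of the act (June 24, 2012) and discovery (August 9, 2012), the claim accrued on August 9, 2012.
Adding the 1 year base period to August 9, 2012 gives a deadline of August 9, 2013, before any tolling.
The period was tolled for 410 days by the emergency suspension of filing deadlines (February 15, 2013 to April 1, 2014), pushing the deadline to September 23, 2014.
The period was tolled for 367 days by the pending related arbitration (July 27, 2014 to July 29, 2015), pushing the deadline to September 25, 2015.
Nothing else in the chronology tolls or restarts the period.
The September 19, 2015 filing precedes the September 25, 2015 deadline; the claim is timely.

TIMELY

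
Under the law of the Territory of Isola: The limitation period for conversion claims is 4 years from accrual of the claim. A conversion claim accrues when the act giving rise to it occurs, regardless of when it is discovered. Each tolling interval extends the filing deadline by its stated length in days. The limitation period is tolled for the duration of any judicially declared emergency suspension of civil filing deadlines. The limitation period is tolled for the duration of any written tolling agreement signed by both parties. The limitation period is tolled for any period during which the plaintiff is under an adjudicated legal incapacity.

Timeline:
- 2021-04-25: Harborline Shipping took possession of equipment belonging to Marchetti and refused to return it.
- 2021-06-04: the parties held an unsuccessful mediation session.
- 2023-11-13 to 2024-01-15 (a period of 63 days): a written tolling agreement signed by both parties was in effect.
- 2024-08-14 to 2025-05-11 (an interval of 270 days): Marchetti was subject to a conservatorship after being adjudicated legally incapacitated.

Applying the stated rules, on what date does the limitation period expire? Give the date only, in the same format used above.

The limitation period began to run on 2021-04-25.
4 years from 2021-04-25 is 2025-04-25.
Because the written tolling agreement ran from 2023-11-13 to 2024-01-15, the deadline is extended by 63 days to 2025-06-27.
Because the plaintiff's legal incapacity ran from 2024-08-14 to 2025-05-11, the deadline is extended by 270 days to 2026-03-24.
The other events in the timeline have no effect on the limitation period under the stated rules.

2026-03-24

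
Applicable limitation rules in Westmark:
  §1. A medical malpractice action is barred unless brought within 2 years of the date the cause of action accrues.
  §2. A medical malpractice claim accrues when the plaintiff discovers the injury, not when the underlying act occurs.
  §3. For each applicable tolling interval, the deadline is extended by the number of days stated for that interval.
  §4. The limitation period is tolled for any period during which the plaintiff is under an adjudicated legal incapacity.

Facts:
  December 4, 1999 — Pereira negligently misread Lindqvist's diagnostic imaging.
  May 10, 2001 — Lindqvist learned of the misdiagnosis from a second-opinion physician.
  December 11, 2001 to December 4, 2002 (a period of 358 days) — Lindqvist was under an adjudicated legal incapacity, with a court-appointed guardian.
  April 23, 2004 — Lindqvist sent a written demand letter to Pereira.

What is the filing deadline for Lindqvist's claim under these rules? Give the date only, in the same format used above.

The claim did not accrue until Lindqvist discovered the injury on May 10, 2001; the December 4, 1999 act date does not start the clock under the stated rule.
The untolled deadline — 2 years after May 10, 2001 — is May 10, 2003.
The plaintiff's legal incapacity from December 11, 2001 to December 4, 2002 tolled the period for 358 days, extending the deadline to May 2, 2004.
None of the other events listed affects the running of the period under the stated rules.

May 2, 2004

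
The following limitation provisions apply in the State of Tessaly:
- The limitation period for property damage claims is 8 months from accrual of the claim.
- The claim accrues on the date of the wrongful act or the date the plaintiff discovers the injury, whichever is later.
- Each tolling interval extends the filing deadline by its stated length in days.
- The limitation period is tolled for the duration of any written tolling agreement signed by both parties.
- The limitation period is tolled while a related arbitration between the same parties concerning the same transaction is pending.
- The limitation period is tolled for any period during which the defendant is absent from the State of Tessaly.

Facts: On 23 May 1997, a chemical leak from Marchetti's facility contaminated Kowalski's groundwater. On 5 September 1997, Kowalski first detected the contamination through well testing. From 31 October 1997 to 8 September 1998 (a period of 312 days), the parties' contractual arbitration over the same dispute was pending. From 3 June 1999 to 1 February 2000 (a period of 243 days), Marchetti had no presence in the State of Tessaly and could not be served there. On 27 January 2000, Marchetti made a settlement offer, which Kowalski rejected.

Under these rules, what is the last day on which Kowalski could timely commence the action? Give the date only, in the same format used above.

The claim accrued on 5 September 1997 — the later of the 23 May 1997 act and the 5 September 1997 discovery.
The untolled deadline — 8 months after 5 September 1997 — is 5 May 1998.
The period was tolled for 312 days by the pending related arbitration (31 October 1997 to 8 September 1998), pushing the deadline to 13 March 1999.
The defendant's absence from the jurisdiction from 3 June 1999 to 1 February 2000 began after the period had already run on 13 March 1999, so it has no tolling effect.
The other events in the timeline have no effect on the limitation period under the stated rules.

13 March 1999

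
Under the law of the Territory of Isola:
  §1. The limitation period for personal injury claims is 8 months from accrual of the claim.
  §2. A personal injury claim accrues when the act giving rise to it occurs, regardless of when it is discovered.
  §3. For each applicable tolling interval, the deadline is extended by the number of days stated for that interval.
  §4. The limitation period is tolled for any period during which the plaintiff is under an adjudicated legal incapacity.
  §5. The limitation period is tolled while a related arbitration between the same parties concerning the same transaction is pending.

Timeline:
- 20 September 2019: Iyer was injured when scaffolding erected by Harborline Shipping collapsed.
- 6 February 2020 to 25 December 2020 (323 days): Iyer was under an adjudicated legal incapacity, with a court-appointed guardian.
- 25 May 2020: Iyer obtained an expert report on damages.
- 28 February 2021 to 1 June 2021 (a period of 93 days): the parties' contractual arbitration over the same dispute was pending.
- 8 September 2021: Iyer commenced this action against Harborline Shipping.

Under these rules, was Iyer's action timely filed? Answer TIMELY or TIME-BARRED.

TIME-BARRED

The claim accrued on 20 September 2019, the date of the act.
Adding the 8 months base period to 20 September 2019 gives a deadline of 20 May 2020, before any tolling.
The period was tolled for 323 days by the plaintiff's legal incapacity (6 February 2020 to 25 December 2020), pushing the deadline to 8 April 2021.
The period was tolled for 93 days by the pending related arbitration (28 February 2021 to 1 June 2021), pushing the deadline to 10 July 2021.
Nothing else in the chronology tolls or restarts the period.
Filing on 8 September 2021 missed the 10 July 2021 deadline — the action is time-barred.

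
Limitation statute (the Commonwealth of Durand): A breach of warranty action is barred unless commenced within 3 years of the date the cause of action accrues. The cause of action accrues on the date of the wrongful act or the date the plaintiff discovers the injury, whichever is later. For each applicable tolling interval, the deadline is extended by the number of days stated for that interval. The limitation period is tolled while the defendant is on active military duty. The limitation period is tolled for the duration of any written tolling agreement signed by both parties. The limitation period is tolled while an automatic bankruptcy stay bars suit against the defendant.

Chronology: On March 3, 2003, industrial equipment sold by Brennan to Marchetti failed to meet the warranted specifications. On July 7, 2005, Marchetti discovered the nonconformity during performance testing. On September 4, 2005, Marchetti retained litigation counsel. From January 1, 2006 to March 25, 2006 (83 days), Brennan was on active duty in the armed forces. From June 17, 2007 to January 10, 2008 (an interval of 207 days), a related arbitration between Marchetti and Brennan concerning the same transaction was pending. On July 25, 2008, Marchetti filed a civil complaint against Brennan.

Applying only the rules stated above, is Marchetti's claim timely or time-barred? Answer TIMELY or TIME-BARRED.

Taking the later of the act (March 3, 2003) and discovery (July 7, 2005), the claim accrued on July 7, 2005.
3 years from July 7, 2005 is July 7, 2008.
Because the defendant's active military service ran from January 1, 2006 to March 25, 2006, the deadline is extended by 83 days to September 28, 2008.
No stated provision tolls the period for a pending arbitration, so the interval from June 17, 2007 to January 10, 2008 has no effect on the deadline.
None of the other events listed affects the running of the period under the stated rules.
Marchetti filed on July 25, 2008, before the September 28, 2008 deadline, so the action is timely.

TIMELY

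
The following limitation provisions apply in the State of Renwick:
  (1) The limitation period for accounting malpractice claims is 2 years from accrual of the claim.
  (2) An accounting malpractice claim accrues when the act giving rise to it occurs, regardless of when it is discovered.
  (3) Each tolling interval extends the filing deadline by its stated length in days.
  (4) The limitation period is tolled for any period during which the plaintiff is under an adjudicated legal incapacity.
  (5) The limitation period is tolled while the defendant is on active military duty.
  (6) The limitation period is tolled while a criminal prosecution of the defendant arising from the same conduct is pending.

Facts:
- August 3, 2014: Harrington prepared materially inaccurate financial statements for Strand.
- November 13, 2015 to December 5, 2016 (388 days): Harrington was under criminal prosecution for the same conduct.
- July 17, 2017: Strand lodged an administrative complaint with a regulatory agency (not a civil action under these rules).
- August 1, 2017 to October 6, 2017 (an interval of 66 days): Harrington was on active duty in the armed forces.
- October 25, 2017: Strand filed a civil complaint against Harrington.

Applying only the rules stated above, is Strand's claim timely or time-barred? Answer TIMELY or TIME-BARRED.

The limitation period began to run on August 3, 2014.
The untolled deadline — 2 years after August 3, 2014 — is August 3, 2016.
The period was tolled for 388 days by the pending criminal prosecution (November 13, 2015 to December 5, 2016), pushing the deadline to August 26, 2017.
Because the defendant's active military service ran from August 1, 2017 to October 6, 2017, the deadline is extended by 66 days to October 31, 2017.
Nothing else in the chronology tolls or restarts the period.
Strand filed on October 25, 2017, before the October 31, 2017 deadline, so the action is timely.

TIMELY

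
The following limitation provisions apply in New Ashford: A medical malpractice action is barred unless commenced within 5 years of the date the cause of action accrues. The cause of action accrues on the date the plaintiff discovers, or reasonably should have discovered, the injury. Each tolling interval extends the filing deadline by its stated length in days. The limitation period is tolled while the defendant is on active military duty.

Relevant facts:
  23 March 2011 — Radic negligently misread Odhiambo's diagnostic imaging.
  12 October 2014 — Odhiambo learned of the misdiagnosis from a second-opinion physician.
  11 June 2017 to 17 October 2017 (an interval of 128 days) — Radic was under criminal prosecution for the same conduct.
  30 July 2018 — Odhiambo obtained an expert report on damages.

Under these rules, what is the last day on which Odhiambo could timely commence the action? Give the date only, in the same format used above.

Under the discovery rule, the claim accrued on 12 October 2014, when Odhiambo discovered the injury — not on the 23 March 2011 date of the underlying act.
Adding the 5 years base period to 12 October 2014 gives a deadline of 12 October 2019, before any tolling.
Although a criminal prosecution ran from 11 June 2017 to 17 October 2017, the stated rules do not make that a tolling event, so it is disregarded.
Nothing else in the chronology tolls or restarts the period.

12 October 2019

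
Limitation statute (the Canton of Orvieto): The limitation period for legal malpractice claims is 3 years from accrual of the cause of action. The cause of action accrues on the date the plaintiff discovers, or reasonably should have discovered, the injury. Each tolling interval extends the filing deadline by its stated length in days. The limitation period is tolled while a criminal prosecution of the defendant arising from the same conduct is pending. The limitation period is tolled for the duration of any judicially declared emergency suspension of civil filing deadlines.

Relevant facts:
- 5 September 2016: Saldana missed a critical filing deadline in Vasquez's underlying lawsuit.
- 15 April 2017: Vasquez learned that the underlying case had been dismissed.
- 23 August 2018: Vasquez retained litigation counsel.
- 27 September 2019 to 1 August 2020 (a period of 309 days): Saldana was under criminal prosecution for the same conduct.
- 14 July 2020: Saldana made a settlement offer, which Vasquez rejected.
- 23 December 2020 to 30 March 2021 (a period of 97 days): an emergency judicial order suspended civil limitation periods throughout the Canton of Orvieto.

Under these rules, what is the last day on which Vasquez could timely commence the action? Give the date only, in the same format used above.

26 May 2021

Accrual is tied to discovery, so the period began on 15 April 2017 rather than on 5 September 2016 when the act occurred.
The untolled deadline — 3 years after 15 April 2017 — is 15 April 2020.
The period was tolled for 309 days by the pending criminal prosecution (27 September 2019 to 1 August 2020), pushing the deadline to 18 February 2021.
The period was tolled for 97 days by the emergency suspension of filing deadlines (23 December 2020 to 30 March 2021), pushing the deadline to 26 May 2021.
Nothing else in the chronology tolls or restarts the period.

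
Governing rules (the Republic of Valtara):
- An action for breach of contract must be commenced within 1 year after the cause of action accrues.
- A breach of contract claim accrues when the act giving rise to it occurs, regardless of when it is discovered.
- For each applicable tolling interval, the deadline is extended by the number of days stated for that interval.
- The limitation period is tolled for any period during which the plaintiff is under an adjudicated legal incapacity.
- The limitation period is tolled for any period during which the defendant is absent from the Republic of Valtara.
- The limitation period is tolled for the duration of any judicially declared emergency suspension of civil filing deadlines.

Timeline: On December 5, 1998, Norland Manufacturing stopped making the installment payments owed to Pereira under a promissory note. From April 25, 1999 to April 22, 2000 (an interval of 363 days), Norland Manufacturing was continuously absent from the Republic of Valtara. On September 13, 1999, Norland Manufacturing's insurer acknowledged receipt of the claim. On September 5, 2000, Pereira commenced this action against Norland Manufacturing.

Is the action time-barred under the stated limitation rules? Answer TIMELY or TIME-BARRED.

The limitation period began to run on December 5, 1998.
Adding the 1 year base period to December 5, 1998 gives a deadline of December 5, 1999, before any tolling.
The defendant's absence from the jurisdiction from April 25, 1999 to April 22, 2000 tolled the period for 363 days, extending the deadline to December 2, 2000.
None of the other events listed affects the running of the period under the stated rules.
Filing on September 5, 2000 beat the December 2, 2000 deadline — the action is timely.

TIMELY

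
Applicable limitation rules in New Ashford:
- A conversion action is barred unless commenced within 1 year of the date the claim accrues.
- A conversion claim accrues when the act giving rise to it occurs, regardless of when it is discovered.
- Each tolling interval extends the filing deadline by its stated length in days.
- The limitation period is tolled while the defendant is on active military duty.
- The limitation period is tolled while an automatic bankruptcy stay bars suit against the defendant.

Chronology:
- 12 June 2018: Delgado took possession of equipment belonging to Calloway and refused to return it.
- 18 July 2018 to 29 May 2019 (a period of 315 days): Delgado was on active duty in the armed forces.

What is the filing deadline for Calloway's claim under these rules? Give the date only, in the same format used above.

The limitation period began to run on 12 June 2018.
The untolled deadline — 1 year after 12 June 2018 — is 12 June 2019.
Because the defendant's active military service ran from 18 July 2018 to 29 May 2019, the deadline is extended by 315 days to 22 April 2020.

22 April 2020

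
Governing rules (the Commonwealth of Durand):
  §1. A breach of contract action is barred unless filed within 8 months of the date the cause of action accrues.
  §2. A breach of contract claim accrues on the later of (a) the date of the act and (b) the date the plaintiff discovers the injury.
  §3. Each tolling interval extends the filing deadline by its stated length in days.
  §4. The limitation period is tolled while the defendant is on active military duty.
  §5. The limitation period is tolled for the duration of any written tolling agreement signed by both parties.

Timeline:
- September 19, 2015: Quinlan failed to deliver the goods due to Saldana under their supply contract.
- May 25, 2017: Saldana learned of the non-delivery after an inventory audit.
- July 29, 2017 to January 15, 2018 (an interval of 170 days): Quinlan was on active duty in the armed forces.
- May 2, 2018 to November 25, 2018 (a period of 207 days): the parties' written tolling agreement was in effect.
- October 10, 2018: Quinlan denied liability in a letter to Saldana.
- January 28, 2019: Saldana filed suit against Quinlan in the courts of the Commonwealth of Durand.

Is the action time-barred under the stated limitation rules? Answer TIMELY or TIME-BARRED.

TIMELY

The claim accrued on May 25, 2017 — the later of the September 19, 2015 act and the May 25, 2017 discovery.
8 months from May 25, 2017 is January 25, 2018.
Because the defendant's active military service ran from July 29, 2017 to January 15, 2018, the deadline is extended by 170 days to July 14, 2018.
The period was tolled for 207 days by the written tolling agreement (May 2, 2018 to November 25, 2018), pushing the deadline to February 6, 2019.
The other events in the timeline have no effect on the limitation period under the stated rules.
Filing on January 28, 2019 beat the February 6, 2019 deadline — the action is timely.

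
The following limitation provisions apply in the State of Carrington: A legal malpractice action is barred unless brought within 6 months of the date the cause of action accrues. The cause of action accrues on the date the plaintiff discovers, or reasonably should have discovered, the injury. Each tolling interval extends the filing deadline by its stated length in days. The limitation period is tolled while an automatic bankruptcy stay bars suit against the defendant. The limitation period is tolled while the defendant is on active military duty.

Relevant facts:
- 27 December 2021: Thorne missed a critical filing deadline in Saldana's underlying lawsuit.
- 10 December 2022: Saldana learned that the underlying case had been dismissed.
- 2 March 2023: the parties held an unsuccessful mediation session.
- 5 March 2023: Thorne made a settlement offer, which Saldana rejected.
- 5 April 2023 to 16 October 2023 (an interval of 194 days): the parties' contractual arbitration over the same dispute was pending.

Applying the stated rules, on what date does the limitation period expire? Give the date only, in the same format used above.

The claim did not accrue until Saldana discovered the injury on 10 December 2022; the 27 December 2021 act date does not start the clock under the stated rule.
The untolled deadline — 6 months after 10 December 2022 — is 10 June 2023.
Although a pending arbitration ran from 5 April 2023 to 16 October 2023, the stated rules do not make that a tolling event, so it is disregarded.
Nothing else in the chronology tolls or restarts the period.

10 June 2023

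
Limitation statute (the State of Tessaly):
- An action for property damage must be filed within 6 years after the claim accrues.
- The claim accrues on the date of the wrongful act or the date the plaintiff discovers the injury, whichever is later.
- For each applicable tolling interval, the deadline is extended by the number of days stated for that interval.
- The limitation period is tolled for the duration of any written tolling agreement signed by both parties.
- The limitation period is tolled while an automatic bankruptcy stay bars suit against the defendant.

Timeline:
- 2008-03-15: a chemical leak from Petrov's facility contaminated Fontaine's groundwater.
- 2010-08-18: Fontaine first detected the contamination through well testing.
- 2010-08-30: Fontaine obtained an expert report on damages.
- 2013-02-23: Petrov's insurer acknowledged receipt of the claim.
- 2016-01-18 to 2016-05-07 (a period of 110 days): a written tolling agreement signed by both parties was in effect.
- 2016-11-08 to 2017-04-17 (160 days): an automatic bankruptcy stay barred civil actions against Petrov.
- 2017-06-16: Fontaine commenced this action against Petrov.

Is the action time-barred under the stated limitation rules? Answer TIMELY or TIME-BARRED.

The claim accrued on 2010-08-18 — the later of the 2008-03-15 act and the 2010-08-18 discovery.
6 years from 2010-08-18 is 2016-08-18.
Because the written tolling agreement ran from 2016-01-18 to 2016-05-07, the deadline is extended by 110 days to 2016-12-06.
The period was tolled for 160 days by the automatic bankruptcy stay (2016-11-08 to 2017-04-17), pushing the deadline to 2017-05-15.
Nothing else in the chronology tolls or restarts the period.
Fontaine filed on 2017-06-16, after the 2017-05-15 deadline, so the action is time-barred.

TIME-BARRED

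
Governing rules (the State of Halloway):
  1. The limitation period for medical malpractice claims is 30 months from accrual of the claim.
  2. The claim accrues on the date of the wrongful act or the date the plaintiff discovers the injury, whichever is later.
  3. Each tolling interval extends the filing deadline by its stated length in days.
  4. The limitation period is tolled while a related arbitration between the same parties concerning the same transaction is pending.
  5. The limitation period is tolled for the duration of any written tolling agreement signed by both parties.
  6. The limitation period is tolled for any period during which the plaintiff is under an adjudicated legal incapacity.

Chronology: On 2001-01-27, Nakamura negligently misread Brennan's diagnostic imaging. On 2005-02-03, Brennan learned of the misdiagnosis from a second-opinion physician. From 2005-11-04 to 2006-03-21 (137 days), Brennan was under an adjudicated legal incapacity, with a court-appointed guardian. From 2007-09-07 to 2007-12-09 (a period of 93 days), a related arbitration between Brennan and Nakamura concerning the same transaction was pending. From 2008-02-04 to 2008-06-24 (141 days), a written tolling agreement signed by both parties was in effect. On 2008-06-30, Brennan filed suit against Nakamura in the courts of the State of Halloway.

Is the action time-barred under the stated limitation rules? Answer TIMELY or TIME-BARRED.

Because discovery on 2005-02-03 post-dates the 2001-01-27 act, accrual under the later-of rule falls on 2005-02-03.
The untolled deadline — 30 months after 2005-02-03 — is 2007-08-03.
The period was tolled for 137 days by the plaintiff's legal incapacity (2005-11-04 to 2006-03-21), pushing the deadline to 2007-12-18.
The period was tolled for 93 days by the pending related arbitration (2007-09-07 to 2007-12-09), pushing the deadline to 2008-03-20.
The period was tolled for 141 days by the written tolling agreement (2008-02-04 to 2008-06-24), pushing the deadline to 2008-08-08.
Brennan filed on 2008-06-30, before the 2008-08-08 deadline, so the action is timely.

TIMELY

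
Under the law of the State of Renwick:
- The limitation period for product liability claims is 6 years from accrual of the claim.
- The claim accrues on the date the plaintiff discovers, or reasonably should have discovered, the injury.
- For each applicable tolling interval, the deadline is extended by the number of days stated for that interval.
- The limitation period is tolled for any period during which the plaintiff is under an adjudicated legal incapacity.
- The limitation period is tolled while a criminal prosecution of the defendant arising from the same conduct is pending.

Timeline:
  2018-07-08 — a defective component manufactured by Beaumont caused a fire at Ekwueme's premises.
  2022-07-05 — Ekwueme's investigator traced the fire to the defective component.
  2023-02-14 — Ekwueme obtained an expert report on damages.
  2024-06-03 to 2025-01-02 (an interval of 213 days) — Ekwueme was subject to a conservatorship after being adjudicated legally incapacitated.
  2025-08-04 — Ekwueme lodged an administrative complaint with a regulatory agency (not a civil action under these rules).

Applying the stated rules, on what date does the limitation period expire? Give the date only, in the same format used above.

Accrual is tied to discovery, so the period began on 2022-07-05 rather than on 2018-07-08 when the act occurred.
6 years from 2022-07-05 is 2028-07-05.
The plaintiff's legal incapacity from 2024-06-03 to 2025-01-02 tolled the period for 213 days, extending the deadline to 2029-02-03.
The other events in the timeline have no effect on the limitation period under the stated rules.

2029-02-03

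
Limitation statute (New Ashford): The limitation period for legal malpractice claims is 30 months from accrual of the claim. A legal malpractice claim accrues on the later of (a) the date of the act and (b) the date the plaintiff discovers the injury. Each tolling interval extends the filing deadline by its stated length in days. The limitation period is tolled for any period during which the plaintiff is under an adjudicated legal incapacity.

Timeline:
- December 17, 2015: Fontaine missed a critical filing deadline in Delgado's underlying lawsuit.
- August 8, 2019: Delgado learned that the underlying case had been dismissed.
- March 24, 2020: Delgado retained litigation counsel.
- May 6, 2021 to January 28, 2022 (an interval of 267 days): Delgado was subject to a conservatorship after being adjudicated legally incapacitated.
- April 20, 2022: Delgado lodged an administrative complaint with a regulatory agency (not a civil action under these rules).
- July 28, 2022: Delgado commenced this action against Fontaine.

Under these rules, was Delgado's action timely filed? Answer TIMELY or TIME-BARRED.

TIMELY

Taking the later of the act (December 17, 2015) and discovery (August 8, 2019), the claim accrued on August 8, 2019.
Adding the 30 months base period to August 8, 2019 gives a deadline of February 8, 2022, before any tolling.
Because the plaintiff's legal incapacity ran from May 6, 2021 to January 28, 2022, the deadline is extended by 267 days to November 2, 2022.
None of the other events listed affects the running of the period under the stated rules.
The July 28, 2022 filing precedes the November 2, 2022 deadline; the claim is timely.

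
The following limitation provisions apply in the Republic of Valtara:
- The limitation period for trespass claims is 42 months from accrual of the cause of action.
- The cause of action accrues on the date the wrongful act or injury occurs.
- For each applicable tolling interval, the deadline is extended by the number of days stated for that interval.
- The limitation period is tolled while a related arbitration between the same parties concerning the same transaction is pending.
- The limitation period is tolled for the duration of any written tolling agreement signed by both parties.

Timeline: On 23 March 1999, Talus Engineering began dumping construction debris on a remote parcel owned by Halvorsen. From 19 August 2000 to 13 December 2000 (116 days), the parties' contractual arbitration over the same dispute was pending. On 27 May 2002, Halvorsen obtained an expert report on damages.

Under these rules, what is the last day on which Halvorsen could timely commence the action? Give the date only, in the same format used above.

The claim accrued on 23 March 1999, when the wrongful act occurred.
Adding the 42 months base period to 23 March 1999 gives a deadline of 23 September 2002, before any tolling.
The period was tolled for 116 days by the pending related arbitration (19 August 2000 to 13 December 2000), pushing the deadline to 17 January 2003.
None of the other events listed affects the running of the period under the stated rules.

17 January 2003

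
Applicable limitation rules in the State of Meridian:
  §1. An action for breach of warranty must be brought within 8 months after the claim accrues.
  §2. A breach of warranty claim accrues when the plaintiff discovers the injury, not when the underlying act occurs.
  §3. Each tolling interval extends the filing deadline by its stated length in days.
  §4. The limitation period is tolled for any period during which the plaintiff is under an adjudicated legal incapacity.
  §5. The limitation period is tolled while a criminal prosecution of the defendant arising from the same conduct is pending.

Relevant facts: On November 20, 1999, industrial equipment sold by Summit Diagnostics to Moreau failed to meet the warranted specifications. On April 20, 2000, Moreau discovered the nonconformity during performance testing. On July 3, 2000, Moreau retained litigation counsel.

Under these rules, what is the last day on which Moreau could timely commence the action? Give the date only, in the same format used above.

The claim did not accrue until Moreau discovered the injury on April 20, 2000; the November 20, 1999 act date does not start the clock under the stated rule.
The untolled deadline — 8 months after April 20, 2000 — is December 20, 2000.
The other events in the timeline have no effect on the limitation period under the stated rules.

December 20, 2000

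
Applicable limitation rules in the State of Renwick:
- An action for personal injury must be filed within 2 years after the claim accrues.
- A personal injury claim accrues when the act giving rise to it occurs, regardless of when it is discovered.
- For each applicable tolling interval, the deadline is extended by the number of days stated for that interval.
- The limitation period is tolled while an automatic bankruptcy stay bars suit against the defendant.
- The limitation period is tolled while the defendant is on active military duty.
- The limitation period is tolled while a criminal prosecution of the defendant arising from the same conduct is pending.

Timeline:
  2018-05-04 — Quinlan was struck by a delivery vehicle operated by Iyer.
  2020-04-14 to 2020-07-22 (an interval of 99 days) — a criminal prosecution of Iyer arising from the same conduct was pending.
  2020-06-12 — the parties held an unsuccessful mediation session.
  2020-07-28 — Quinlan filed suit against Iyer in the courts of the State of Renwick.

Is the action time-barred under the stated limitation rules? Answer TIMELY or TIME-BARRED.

The claim accrued on 2018-05-04, the date of the act.
Adding the 2 years base period to 2018-05-04 gives a deadline of 2020-05-04, before any tolling.
The period was tolled for 99 days by the pending criminal prosecution (2020-04-14 to 2020-07-22), pushing the deadline to 2020-08-11.
The other events in the timeline have no effect on the limitation period under the stated rules.
Filing on 2020-07-28 beat the 2020-08-11 deadline — the action is timely.

TIMELY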